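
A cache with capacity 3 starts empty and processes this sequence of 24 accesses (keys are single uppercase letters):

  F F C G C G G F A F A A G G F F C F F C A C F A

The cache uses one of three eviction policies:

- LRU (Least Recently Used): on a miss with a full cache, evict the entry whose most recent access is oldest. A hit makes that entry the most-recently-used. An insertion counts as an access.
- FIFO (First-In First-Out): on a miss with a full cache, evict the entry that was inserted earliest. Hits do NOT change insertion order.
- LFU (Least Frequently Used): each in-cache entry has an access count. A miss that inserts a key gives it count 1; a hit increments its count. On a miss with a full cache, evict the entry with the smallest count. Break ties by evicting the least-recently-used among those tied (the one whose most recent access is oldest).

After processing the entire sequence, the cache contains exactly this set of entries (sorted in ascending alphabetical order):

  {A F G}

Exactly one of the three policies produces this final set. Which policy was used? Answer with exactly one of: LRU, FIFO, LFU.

Answer: LFU

Derivation:
Simulating under each policy and comparing final sets:
  LRU: final set = {A C F} -> differs
  FIFO: final set = {A C F} -> differs
  LFU: final set = {A F G} -> MATCHES target
Only LFU produces the target set.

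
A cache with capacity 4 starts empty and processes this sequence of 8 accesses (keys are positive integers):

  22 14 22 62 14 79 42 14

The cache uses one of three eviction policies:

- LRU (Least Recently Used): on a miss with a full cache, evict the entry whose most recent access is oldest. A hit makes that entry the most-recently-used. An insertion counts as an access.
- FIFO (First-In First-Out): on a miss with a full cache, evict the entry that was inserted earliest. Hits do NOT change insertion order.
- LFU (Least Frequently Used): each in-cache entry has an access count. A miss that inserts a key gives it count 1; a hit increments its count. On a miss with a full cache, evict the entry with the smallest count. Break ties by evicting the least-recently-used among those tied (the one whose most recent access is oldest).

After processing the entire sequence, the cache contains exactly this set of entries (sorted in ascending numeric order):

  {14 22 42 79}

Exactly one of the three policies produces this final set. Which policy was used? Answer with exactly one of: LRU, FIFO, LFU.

Simulating under each policy and comparing final sets:
  LRU: final set = {14 42 62 79} -> differs
  FIFO: final set = {14 42 62 79} -> differs
  LFU: final set = {14 22 42 79} -> MATCHES target
Only LFU produces the target set.

Answer: LFU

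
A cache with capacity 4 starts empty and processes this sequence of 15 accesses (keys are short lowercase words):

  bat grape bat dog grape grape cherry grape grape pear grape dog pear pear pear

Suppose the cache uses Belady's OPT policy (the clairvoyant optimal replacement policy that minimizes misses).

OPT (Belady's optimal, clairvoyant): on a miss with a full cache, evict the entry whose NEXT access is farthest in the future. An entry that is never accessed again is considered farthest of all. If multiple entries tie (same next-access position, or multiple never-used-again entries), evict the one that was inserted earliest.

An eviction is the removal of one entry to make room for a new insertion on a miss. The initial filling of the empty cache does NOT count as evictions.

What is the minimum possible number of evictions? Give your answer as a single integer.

Answer: 1

Derivation:
OPT (Belady) simulation (capacity=4):
  1. access bat: MISS. Cache: [bat]
  2. access grape: MISS. Cache: [bat grape]
  3. access bat: HIT. Next use of bat: never. Cache: [bat grape]
  4. access dog: MISS. Cache: [bat grape dog]
  5. access grape: HIT. Next use of grape: step 6. Cache: [bat grape dog]
  6. access grape: HIT. Next use of grape: step 8. Cache: [bat grape dog]
  7. access cherry: MISS. Cache: [bat grape dog cherry]
  8. access grape: HIT. Next use of grape: step 9. Cache: [bat grape dog cherry]
  9. access grape: HIT. Next use of grape: step 11. Cache: [bat grape dog cherry]
  10. access pear: MISS, evict bat (next use: never). Cache: [grape dog cherry pear]
  11. access grape: HIT. Next use of grape: never. Cache: [grape dog cherry pear]
  12. access dog: HIT. Next use of dog: never. Cache: [grape dog cherry pear]
  13. access pear: HIT. Next use of pear: step 14. Cache: [grape dog cherry pear]
  14. access pear: HIT. Next use of pear: step 15. Cache: [grape dog cherry pear]
  15. access pear: HIT. Next use of pear: never. Cache: [grape dog cherry pear]
Total: 10 hits, 5 misses, 1 evictions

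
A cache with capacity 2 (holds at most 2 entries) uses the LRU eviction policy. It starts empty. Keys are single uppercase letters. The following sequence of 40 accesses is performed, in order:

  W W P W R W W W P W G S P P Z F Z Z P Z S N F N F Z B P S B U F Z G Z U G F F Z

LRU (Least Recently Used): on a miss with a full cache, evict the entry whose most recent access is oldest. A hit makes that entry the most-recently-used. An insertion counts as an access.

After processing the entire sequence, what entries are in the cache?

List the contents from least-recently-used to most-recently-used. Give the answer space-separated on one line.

Answer: F Z

Derivation:
LRU simulation (capacity=2):
  1. access W: MISS. Cache (LRU->MRU): [W]
  2. access W: HIT. Cache (LRU->MRU): [W]
  3. access P: MISS. Cache (LRU->MRU): [W P]
  4. access W: HIT. Cache (LRU->MRU): [P W]
  5. access R: MISS, evict P. Cache (LRU->MRU): [W R]
  6. access W: HIT. Cache (LRU->MRU): [R W]
  7. access W: HIT. Cache (LRU->MRU): [R W]
  8. access W: HIT. Cache (LRU->MRU): [R W]
  9. access P: MISS, evict R. Cache (LRU->MRU): [W P]
  10. access W: HIT. Cache (LRU->MRU): [P W]
  11. access G: MISS, evict P. Cache (LRU->MRU): [W G]
  12. access S: MISS, evict W. Cache (LRU->MRU): [G S]
  13. access P: MISS, evict G. Cache (LRU->MRU): [S P]
  14. access P: HIT. Cache (LRU->MRU): [S P]
  15. access Z: MISS, evict S. Cache (LRU->MRU): [P Z]
  16. access F: MISS, evict P. Cache (LRU->MRU): [Z F]
  17. access Z: HIT. Cache (LRU->MRU): [F Z]
  18. access Z: HIT. Cache (LRU->MRU): [F Z]
  19. access P: MISS, evict F. Cache (LRU->MRU): [Z P]
  20. access Z: HIT. Cache (LRU->MRU): [P Z]
  21. access S: MISS, evict P. Cache (LRU->MRU): [Z S]
  22. access N: MISS, evict Z. Cache (LRU->MRU): [S N]
  23. access F: MISS, evict S. Cache (LRU->MRU): [N F]
  24. access N: HIT. Cache (LRU->MRU): [F N]
  25. access F: HIT. Cache (LRU->MRU): [N F]
  26. access Z: MISS, evict N. Cache (LRU->MRU): [F Z]
  27. access B: MISS, evict F. Cache (LRU->MRU): [Z B]
  28. access P: MISS, evict Z. Cache (LRU->MRU): [B P]
  29. access S: MISS, evict B. Cache (LRU->MRU): [P S]
  30. access B: MISS, evict P. Cache (LRU->MRU): [S B]
  31. access U: MISS, evict S. Cache (LRU->MRU): [B U]
  32. access F: MISS, evict B. Cache (LRU->MRU): [U F]
  33. access Z: MISS, evict U. Cache (LRU->MRU): [F Z]
  34. access G: MISS, evict F. Cache (LRU->MRU): [Z G]
  35. access Z: HIT. Cache (LRU->MRU): [G Z]
  36. access U: MISS, evict G. Cache (LRU->MRU): [Z U]
  37. access G: MISS, evict Z. Cache (LRU->MRU): [U G]
  38. access F: MISS, evict U. Cache (LRU->MRU): [G F]
  39. access F: HIT. Cache (LRU->MRU): [G F]
  40. access Z: MISS, evict G. Cache (LRU->MRU): [F Z]
Total: 14 hits, 26 misses, 24 evictions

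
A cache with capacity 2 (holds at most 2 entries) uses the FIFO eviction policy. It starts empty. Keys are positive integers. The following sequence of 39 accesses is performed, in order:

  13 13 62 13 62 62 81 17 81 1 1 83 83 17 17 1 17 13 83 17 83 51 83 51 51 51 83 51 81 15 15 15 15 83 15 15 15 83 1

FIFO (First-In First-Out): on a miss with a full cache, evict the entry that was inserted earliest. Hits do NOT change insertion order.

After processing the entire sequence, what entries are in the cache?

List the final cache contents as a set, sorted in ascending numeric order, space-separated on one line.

Answer: 1 83

Derivation:
FIFO simulation (capacity=2):
  1. access 13: MISS. Cache (old->new): [13]
  2. access 13: HIT. Cache (old->new): [13]
  3. access 62: MISS. Cache (old->new): [13 62]
  4. access 13: HIT. Cache (old->new): [13 62]
  5. access 62: HIT. Cache (old->new): [13 62]
  6. access 62: HIT. Cache (old->new): [13 62]
  7. access 81: MISS, evict 13. Cache (old->new): [62 81]
  8. access 17: MISS, evict 62. Cache (old->new): [81 17]
  9. access 81: HIT. Cache (old->new): [81 17]
  10. access 1: MISS, evict 81. Cache (old->new): [17 1]
  11. access 1: HIT. Cache (old->new): [17 1]
  12. access 83: MISS, evict 17. Cache (old->new): [1 83]
  13. access 83: HIT. Cache (old->new): [1 83]
  14. access 17: MISS, evict 1. Cache (old->new): [83 17]
  15. access 17: HIT. Cache (old->new): [83 17]
  16. access 1: MISS, evict 83. Cache (old->new): [17 1]
  17. access 17: HIT. Cache (old->new): [17 1]
  18. access 13: MISS, evict 17. Cache (old->new): [1 13]
  19. access 83: MISS, evict 1. Cache (old->new): [13 83]
  20. access 17: MISS, evict 13. Cache (old->new): [83 17]
  21. access 83: HIT. Cache (old->new): [83 17]
  22. access 51: MISS, evict 83. Cache (old->new): [17 51]
  23. access 83: MISS, evict 17. Cache (old->new): [51 83]
  24. access 51: HIT. Cache (old->new): [51 83]
  25. access 51: HIT. Cache (old->new): [51 83]
  26. access 51: HIT. Cache (old->new): [51 83]
  27. access 83: HIT. Cache (old->new): [51 83]
  28. access 51: HIT. Cache (old->new): [51 83]
  29. access 81: MISS, evict 51. Cache (old->new): [83 81]
  30. access 15: MISS, evict 83. Cache (old->new): [81 15]
  31. access 15: HIT. Cache (old->new): [81 15]
  32. access 15: HIT. Cache (old->new): [81 15]
  33. access 15: HIT. Cache (old->new): [81 15]
  34. access 83: MISS, evict 81. Cache (old->new): [15 83]
  35. access 15: HIT. Cache (old->new): [15 83]
  36. access 15: HIT. Cache (old->new): [15 83]
  37. access 15: HIT. Cache (old->new): [15 83]
  38. access 83: HIT. Cache (old->new): [15 83]
  39. access 1: MISS, evict 15. Cache (old->new): [83 1]
Total: 22 hits, 17 misses, 15 evictions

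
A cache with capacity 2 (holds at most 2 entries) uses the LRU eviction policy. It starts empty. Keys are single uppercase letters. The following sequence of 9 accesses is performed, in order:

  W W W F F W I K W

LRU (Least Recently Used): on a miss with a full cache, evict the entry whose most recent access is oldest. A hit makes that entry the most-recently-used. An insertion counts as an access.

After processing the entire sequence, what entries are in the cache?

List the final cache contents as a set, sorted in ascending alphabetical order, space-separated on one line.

LRU simulation (capacity=2):
  1. access W: MISS. Cache (LRU->MRU): [W]
  2. access W: HIT. Cache (LRU->MRU): [W]
  3. access W: HIT. Cache (LRU->MRU): [W]
  4. access F: MISS. Cache (LRU->MRU): [W F]
  5. access F: HIT. Cache (LRU->MRU): [W F]
  6. access W: HIT. Cache (LRU->MRU): [F W]
  7. access I: MISS, evict F. Cache (LRU->MRU): [W I]
  8. access K: MISS, evict W. Cache (LRU->MRU): [I K]
  9. access W: MISS, evict I. Cache (LRU->MRU): [K W]
Total: 4 hits, 5 misses, 3 evictions

Answer: K W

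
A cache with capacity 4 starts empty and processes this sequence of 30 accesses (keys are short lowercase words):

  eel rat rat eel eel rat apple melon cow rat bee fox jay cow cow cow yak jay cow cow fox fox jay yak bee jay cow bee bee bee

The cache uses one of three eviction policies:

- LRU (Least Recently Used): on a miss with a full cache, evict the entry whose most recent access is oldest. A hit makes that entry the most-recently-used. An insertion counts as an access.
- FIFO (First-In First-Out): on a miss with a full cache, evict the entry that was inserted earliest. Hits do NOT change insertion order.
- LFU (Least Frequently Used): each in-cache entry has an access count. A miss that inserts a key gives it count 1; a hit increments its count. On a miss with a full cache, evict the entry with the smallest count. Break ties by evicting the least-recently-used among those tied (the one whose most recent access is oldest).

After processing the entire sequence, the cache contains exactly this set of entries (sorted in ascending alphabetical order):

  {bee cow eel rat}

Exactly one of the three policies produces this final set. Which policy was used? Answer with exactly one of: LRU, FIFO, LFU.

Answer: LFU

Derivation:
Simulating under each policy and comparing final sets:
  LRU: final set = {bee cow jay yak} -> differs
  FIFO: final set = {bee cow jay yak} -> differs
  LFU: final set = {bee cow eel rat} -> MATCHES target
Only LFU produces the target set.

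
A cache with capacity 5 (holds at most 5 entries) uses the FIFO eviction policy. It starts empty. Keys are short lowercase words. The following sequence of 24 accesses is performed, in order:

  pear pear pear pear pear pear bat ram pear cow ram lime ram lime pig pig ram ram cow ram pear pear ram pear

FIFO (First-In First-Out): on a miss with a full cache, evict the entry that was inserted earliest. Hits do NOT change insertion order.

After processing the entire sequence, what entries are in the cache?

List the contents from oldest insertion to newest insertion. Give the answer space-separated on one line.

FIFO simulation (capacity=5):
  1. access pear: MISS. Cache (old->new): [pear]
  2. access pear: HIT. Cache (old->new): [pear]
  3. access pear: HIT. Cache (old->new): [pear]
  4. access pear: HIT. Cache (old->new): [pear]
  5. access pear: HIT. Cache (old->new): [pear]
  6. access pear: HIT. Cache (old->new): [pear]
  7. access bat: MISS. Cache (old->new): [pear bat]
  8. access ram: MISS. Cache (old->new): [pear bat ram]
  9. access pear: HIT. Cache (old->new): [pear bat ram]
  10. access cow: MISS. Cache (old->new): [pear bat ram cow]
  11. access ram: HIT. Cache (old->new): [pear bat ram cow]
  12. access lime: MISS. Cache (old->new): [pear bat ram cow lime]
  13. access ram: HIT. Cache (old->new): [pear bat ram cow lime]
  14. access lime: HIT. Cache (old->new): [pear bat ram cow lime]
  15. access pig: MISS, evict pear. Cache (old->new): [bat ram cow lime pig]
  16. access pig: HIT. Cache (old->new): [bat ram cow lime pig]
  17. access ram: HIT. Cache (old->new): [bat ram cow lime pig]
  18. access ram: HIT. Cache (old->new): [bat ram cow lime pig]
  19. access cow: HIT. Cache (old->new): [bat ram cow lime pig]
  20. access ram: HIT. Cache (old->new): [bat ram cow lime pig]
  21. access pear: MISS, evict bat. Cache (old->new): [ram cow lime pig pear]
  22. access pear: HIT. Cache (old->new): [ram cow lime pig pear]
  23. access ram: HIT. Cache (old->new): [ram cow lime pig pear]
  24. access pear: HIT. Cache (old->new): [ram cow lime pig pear]
Total: 17 hits, 7 misses, 2 evictions

Answer: ram cow lime pig pear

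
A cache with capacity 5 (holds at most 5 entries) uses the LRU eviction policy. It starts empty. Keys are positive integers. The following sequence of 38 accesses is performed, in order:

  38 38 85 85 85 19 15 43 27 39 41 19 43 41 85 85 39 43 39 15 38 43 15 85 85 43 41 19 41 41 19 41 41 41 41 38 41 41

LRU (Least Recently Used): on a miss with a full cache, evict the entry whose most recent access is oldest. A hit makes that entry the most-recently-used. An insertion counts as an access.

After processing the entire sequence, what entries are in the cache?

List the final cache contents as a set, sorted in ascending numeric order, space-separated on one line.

LRU simulation (capacity=5):
  1. access 38: MISS. Cache (LRU->MRU): [38]
  2. access 38: HIT. Cache (LRU->MRU): [38]
  3. access 85: MISS. Cache (LRU->MRU): [38 85]
  4. access 85: HIT. Cache (LRU->MRU): [38 85]
  5. access 85: HIT. Cache (LRU->MRU): [38 85]
  6. access 19: MISS. Cache (LRU->MRU): [38 85 19]
  7. access 15: MISS. Cache (LRU->MRU): [38 85 19 15]
  8. access 43: MISS. Cache (LRU->MRU): [38 85 19 15 43]
  9. access 27: MISS, evict 38. Cache (LRU->MRU): [85 19 15 43 27]
  10. access 39: MISS, evict 85. Cache (LRU->MRU): [19 15 43 27 39]
  11. access 41: MISS, evict 19. Cache (LRU->MRU): [15 43 27 39 41]
  12. access 19: MISS, evict 15. Cache (LRU->MRU): [43 27 39 41 19]
  13. access 43: HIT. Cache (LRU->MRU): [27 39 41 19 43]
  14. access 41: HIT. Cache (LRU->MRU): [27 39 19 43 41]
  15. access 85: MISS, evict 27. Cache (LRU->MRU): [39 19 43 41 85]
  16. access 85: HIT. Cache (LRU->MRU): [39 19 43 41 85]
  17. access 39: HIT. Cache (LRU->MRU): [19 43 41 85 39]
  18. access 43: HIT. Cache (LRU->MRU): [19 41 85 39 43]
  19. access 39: HIT. Cache (LRU->MRU): [19 41 85 43 39]
  20. access 15: MISS, evict 19. Cache (LRU->MRU): [41 85 43 39 15]
  21. access 38: MISS, evict 41. Cache (LRU->MRU): [85 43 39 15 38]
  22. access 43: HIT. Cache (LRU->MRU): [85 39 15 38 43]
  23. access 15: HIT. Cache (LRU->MRU): [85 39 38 43 15]
  24. access 85: HIT. Cache (LRU->MRU): [39 38 43 15 85]
  25. access 85: HIT. Cache (LRU->MRU): [39 38 43 15 85]
  26. access 43: HIT. Cache (LRU->MRU): [39 38 15 85 43]
  27. access 41: MISS, evict 39. Cache (LRU->MRU): [38 15 85 43 41]
  28. access 19: MISS, evict 38. Cache (LRU->MRU): [15 85 43 41 19]
  29. access 41: HIT. Cache (LRU->MRU): [15 85 43 19 41]
  30. access 41: HIT. Cache (LRU->MRU): [15 85 43 19 41]
  31. access 19: HIT. Cache (LRU->MRU): [15 85 43 41 19]
  32. access 41: HIT. Cache (LRU->MRU): [15 85 43 19 41]
  33. access 41: HIT. Cache (LRU->MRU): [15 85 43 19 41]
  34. access 41: HIT. Cache (LRU->MRU): [15 85 43 19 41]
  35. access 41: HIT. Cache (LRU->MRU): [15 85 43 19 41]
  36. access 38: MISS, evict 15. Cache (LRU->MRU): [85 43 19 41 38]
  37. access 41: HIT. Cache (LRU->MRU): [85 43 19 38 41]
  38. access 41: HIT. Cache (LRU->MRU): [85 43 19 38 41]
Total: 23 hits, 15 misses, 10 evictions

Answer: 19 38 41 43 85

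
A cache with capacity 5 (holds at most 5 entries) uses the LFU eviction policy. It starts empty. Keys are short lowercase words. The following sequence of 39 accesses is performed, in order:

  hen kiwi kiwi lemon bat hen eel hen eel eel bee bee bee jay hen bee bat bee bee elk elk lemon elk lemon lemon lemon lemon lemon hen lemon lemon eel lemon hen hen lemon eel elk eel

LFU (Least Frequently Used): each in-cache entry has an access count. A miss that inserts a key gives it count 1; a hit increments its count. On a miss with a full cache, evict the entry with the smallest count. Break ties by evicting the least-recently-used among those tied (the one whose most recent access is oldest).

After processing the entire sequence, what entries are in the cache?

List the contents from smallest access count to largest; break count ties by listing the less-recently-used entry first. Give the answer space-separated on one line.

Answer: elk bee eel hen lemon

Derivation:
LFU simulation (capacity=5):
  1. access hen: MISS. Cache: [hen(c=1)]
  2. access kiwi: MISS. Cache: [hen(c=1) kiwi(c=1)]
  3. access kiwi: HIT, count now 2. Cache: [hen(c=1) kiwi(c=2)]
  4. access lemon: MISS. Cache: [hen(c=1) lemon(c=1) kiwi(c=2)]
  5. access bat: MISS. Cache: [hen(c=1) lemon(c=1) bat(c=1) kiwi(c=2)]
  6. access hen: HIT, count now 2. Cache: [lemon(c=1) bat(c=1) kiwi(c=2) hen(c=2)]
  7. access eel: MISS. Cache: [lemon(c=1) bat(c=1) eel(c=1) kiwi(c=2) hen(c=2)]
  8. access hen: HIT, count now 3. Cache: [lemon(c=1) bat(c=1) eel(c=1) kiwi(c=2) hen(c=3)]
  9. access eel: HIT, count now 2. Cache: [lemon(c=1) bat(c=1) kiwi(c=2) eel(c=2) hen(c=3)]
  10. access eel: HIT, count now 3. Cache: [lemon(c=1) bat(c=1) kiwi(c=2) hen(c=3) eel(c=3)]
  11. access bee: MISS, evict lemon(c=1). Cache: [bat(c=1) bee(c=1) kiwi(c=2) hen(c=3) eel(c=3)]
  12. access bee: HIT, count now 2. Cache: [bat(c=1) kiwi(c=2) bee(c=2) hen(c=3) eel(c=3)]
  13. access bee: HIT, count now 3. Cache: [bat(c=1) kiwi(c=2) hen(c=3) eel(c=3) bee(c=3)]
  14. access jay: MISS, evict bat(c=1). Cache: [jay(c=1) kiwi(c=2) hen(c=3) eel(c=3) bee(c=3)]
  15. access hen: HIT, count now 4. Cache: [jay(c=1) kiwi(c=2) eel(c=3) bee(c=3) hen(c=4)]
  16. access bee: HIT, count now 4. Cache: [jay(c=1) kiwi(c=2) eel(c=3) hen(c=4) bee(c=4)]
  17. access bat: MISS, evict jay(c=1). Cache: [bat(c=1) kiwi(c=2) eel(c=3) hen(c=4) bee(c=4)]
  18. access bee: HIT, count now 5. Cache: [bat(c=1) kiwi(c=2) eel(c=3) hen(c=4) bee(c=5)]
  19. access bee: HIT, count now 6. Cache: [bat(c=1) kiwi(c=2) eel(c=3) hen(c=4) bee(c=6)]
  20. access elk: MISS, evict bat(c=1). Cache: [elk(c=1) kiwi(c=2) eel(c=3) hen(c=4) bee(c=6)]
  21. access elk: HIT, count now 2. Cache: [kiwi(c=2) elk(c=2) eel(c=3) hen(c=4) bee(c=6)]
  22. access lemon: MISS, evict kiwi(c=2). Cache: [lemon(c=1) elk(c=2) eel(c=3) hen(c=4) bee(c=6)]
  23. access elk: HIT, count now 3. Cache: [lemon(c=1) eel(c=3) elk(c=3) hen(c=4) bee(c=6)]
  24. access lemon: HIT, count now 2. Cache: [lemon(c=2) eel(c=3) elk(c=3) hen(c=4) bee(c=6)]
  25. access lemon: HIT, count now 3. Cache: [eel(c=3) elk(c=3) lemon(c=3) hen(c=4) bee(c=6)]
  26. access lemon: HIT, count now 4. Cache: [eel(c=3) elk(c=3) hen(c=4) lemon(c=4) bee(c=6)]
  27. access lemon: HIT, count now 5. Cache: [eel(c=3) elk(c=3) hen(c=4) lemon(c=5) bee(c=6)]
  28. access lemon: HIT, count now 6. Cache: [eel(c=3) elk(c=3) hen(c=4) bee(c=6) lemon(c=6)]
  29. access hen: HIT, count now 5. Cache: [eel(c=3) elk(c=3) hen(c=5) bee(c=6) lemon(c=6)]
  30. access lemon: HIT, count now 7. Cache: [eel(c=3) elk(c=3) hen(c=5) bee(c=6) lemon(c=7)]
  31. access lemon: HIT, count now 8. Cache: [eel(c=3) elk(c=3) hen(c=5) bee(c=6) lemon(c=8)]
  32. access eel: HIT, count now 4. Cache: [elk(c=3) eel(c=4) hen(c=5) bee(c=6) lemon(c=8)]
  33. access lemon: HIT, count now 9. Cache: [elk(c=3) eel(c=4) hen(c=5) bee(c=6) lemon(c=9)]
  34. access hen: HIT, count now 6. Cache: [elk(c=3) eel(c=4) bee(c=6) hen(c=6) lemon(c=9)]
  35. access hen: HIT, count now 7. Cache: [elk(c=3) eel(c=4) bee(c=6) hen(c=7) lemon(c=9)]
  36. access lemon: HIT, count now 10. Cache: [elk(c=3) eel(c=4) bee(c=6) hen(c=7) lemon(c=10)]
  37. access eel: HIT, count now 5. Cache: [elk(c=3) eel(c=5) bee(c=6) hen(c=7) lemon(c=10)]
  38. access elk: HIT, count now 4. Cache: [elk(c=4) eel(c=5) bee(c=6) hen(c=7) lemon(c=10)]
  39. access eel: HIT, count now 6. Cache: [elk(c=4) bee(c=6) eel(c=6) hen(c=7) lemon(c=10)]
Total: 29 hits, 10 misses, 5 evictions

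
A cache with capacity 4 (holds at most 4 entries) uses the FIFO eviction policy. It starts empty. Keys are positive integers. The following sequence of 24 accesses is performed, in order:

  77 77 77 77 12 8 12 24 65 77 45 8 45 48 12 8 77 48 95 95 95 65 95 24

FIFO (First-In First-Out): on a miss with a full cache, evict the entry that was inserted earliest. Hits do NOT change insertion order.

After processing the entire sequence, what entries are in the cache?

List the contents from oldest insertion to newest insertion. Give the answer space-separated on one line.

FIFO simulation (capacity=4):
  1. access 77: MISS. Cache (old->new): [77]
  2. access 77: HIT. Cache (old->new): [77]
  3. access 77: HIT. Cache (old->new): [77]
  4. access 77: HIT. Cache (old->new): [77]
  5. access 12: MISS. Cache (old->new): [77 12]
  6. access 8: MISS. Cache (old->new): [77 12 8]
  7. access 12: HIT. Cache (old->new): [77 12 8]
  8. access 24: MISS. Cache (old->new): [77 12 8 24]
  9. access 65: MISS, evict 77. Cache (old->new): [12 8 24 65]
  10. access 77: MISS, evict 12. Cache (old->new): [8 24 65 77]
  11. access 45: MISS, evict 8. Cache (old->new): [24 65 77 45]
  12. access 8: MISS, evict 24. Cache (old->new): [65 77 45 8]
  13. access 45: HIT. Cache (old->new): [65 77 45 8]
  14. access 48: MISS, evict 65. Cache (old->new): [77 45 8 48]
  15. access 12: MISS, evict 77. Cache (old->new): [45 8 48 12]
  16. access 8: HIT. Cache (old->new): [45 8 48 12]
  17. access 77: MISS, evict 45. Cache (old->new): [8 48 12 77]
  18. access 48: HIT. Cache (old->new): [8 48 12 77]
  19. access 95: MISS, evict 8. Cache (old->new): [48 12 77 95]
  20. access 95: HIT. Cache (old->new): [48 12 77 95]
  21. access 95: HIT. Cache (old->new): [48 12 77 95]
  22. access 65: MISS, evict 48. Cache (old->new): [12 77 95 65]
  23. access 95: HIT. Cache (old->new): [12 77 95 65]
  24. access 24: MISS, evict 12. Cache (old->new): [77 95 65 24]
Total: 10 hits, 14 misses, 10 evictions

Answer: 77 95 65 24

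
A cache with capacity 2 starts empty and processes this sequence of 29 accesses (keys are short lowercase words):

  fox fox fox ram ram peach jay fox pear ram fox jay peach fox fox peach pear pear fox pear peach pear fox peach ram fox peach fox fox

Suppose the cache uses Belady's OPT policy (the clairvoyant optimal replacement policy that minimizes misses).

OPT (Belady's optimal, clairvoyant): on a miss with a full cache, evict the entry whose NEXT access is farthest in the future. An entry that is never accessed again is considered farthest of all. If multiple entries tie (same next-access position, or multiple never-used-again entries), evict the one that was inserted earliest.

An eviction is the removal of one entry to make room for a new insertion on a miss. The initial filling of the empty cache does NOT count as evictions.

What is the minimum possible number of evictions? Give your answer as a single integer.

Answer: 11

Derivation:
OPT (Belady) simulation (capacity=2):
  1. access fox: MISS. Cache: [fox]
  2. access fox: HIT. Next use of fox: step 3. Cache: [fox]
  3. access fox: HIT. Next use of fox: step 8. Cache: [fox]
  4. access ram: MISS. Cache: [fox ram]
  5. access ram: HIT. Next use of ram: step 10. Cache: [fox ram]
  6. access peach: MISS, evict ram (next use: step 10). Cache: [fox peach]
  7. access jay: MISS, evict peach (next use: step 13). Cache: [fox jay]
  8. access fox: HIT. Next use of fox: step 11. Cache: [fox jay]
  9. access pear: MISS, evict jay (next use: step 12). Cache: [fox pear]
  10. access ram: MISS, evict pear (next use: step 17). Cache: [fox ram]
  11. access fox: HIT. Next use of fox: step 14. Cache: [fox ram]
  12. access jay: MISS, evict ram (next use: step 25). Cache: [fox jay]
  13. access peach: MISS, evict jay (next use: never). Cache: [fox peach]
  14. access fox: HIT. Next use of fox: step 15. Cache: [fox peach]
  15. access fox: HIT. Next use of fox: step 19. Cache: [fox peach]
  16. access peach: HIT. Next use of peach: step 21. Cache: [fox peach]
  17. access pear: MISS, evict peach (next use: step 21). Cache: [fox pear]
  18. access pear: HIT. Next use of pear: step 20. Cache: [fox pear]
  19. access fox: HIT. Next use of fox: step 23. Cache: [fox pear]
  20. access pear: HIT. Next use of pear: step 22. Cache: [fox pear]
  21. access peach: MISS, evict fox (next use: step 23). Cache: [pear peach]
  22. access pear: HIT. Next use of pear: never. Cache: [pear peach]
  23. access fox: MISS, evict pear (next use: never). Cache: [peach fox]
  24. access peach: HIT. Next use of peach: step 27. Cache: [peach fox]
  25. access ram: MISS, evict peach (next use: step 27). Cache: [fox ram]
  26. access fox: HIT. Next use of fox: step 28. Cache: [fox ram]
  27. access peach: MISS, evict ram (next use: never). Cache: [fox peach]
  28. access fox: HIT. Next use of fox: step 29. Cache: [fox peach]
  29. access fox: HIT. Next use of fox: never. Cache: [fox peach]
Total: 16 hits, 13 misses, 11 evictions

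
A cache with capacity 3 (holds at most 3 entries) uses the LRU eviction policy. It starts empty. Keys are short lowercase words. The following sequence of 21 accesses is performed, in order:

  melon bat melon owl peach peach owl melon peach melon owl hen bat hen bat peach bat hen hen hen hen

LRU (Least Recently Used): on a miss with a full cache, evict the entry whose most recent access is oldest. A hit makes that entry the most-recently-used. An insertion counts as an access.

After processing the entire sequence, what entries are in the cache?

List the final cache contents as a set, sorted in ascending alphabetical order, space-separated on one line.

Answer: bat hen peach

Derivation:
LRU simulation (capacity=3):
  1. access melon: MISS. Cache (LRU->MRU): [melon]
  2. access bat: MISS. Cache (LRU->MRU): [melon bat]
  3. access melon: HIT. Cache (LRU->MRU): [bat melon]
  4. access owl: MISS. Cache (LRU->MRU): [bat melon owl]
  5. access peach: MISS, evict bat. Cache (LRU->MRU): [melon owl peach]
  6. access peach: HIT. Cache (LRU->MRU): [melon owl peach]
  7. access owl: HIT. Cache (LRU->MRU): [melon peach owl]
  8. access melon: HIT. Cache (LRU->MRU): [peach owl melon]
  9. access peach: HIT. Cache (LRU->MRU): [owl melon peach]
  10. access melon: HIT. Cache (LRU->MRU): [owl peach melon]
  11. access owl: HIT. Cache (LRU->MRU): [peach melon owl]
  12. access hen: MISS, evict peach. Cache (LRU->MRU): [melon owl hen]
  13. access bat: MISS, evict melon. Cache (LRU->MRU): [owl hen bat]
  14. access hen: HIT. Cache (LRU->MRU): [owl bat hen]
  15. access bat: HIT. Cache (LRU->MRU): [owl hen bat]
  16. access peach: MISS, evict owl. Cache (LRU->MRU): [hen bat peach]
  17. access bat: HIT. Cache (LRU->MRU): [hen peach bat]
  18. access hen: HIT. Cache (LRU->MRU): [peach bat hen]
  19. access hen: HIT. Cache (LRU->MRU): [peach bat hen]
  20. access hen: HIT. Cache (LRU->MRU): [peach bat hen]
  21. access hen: HIT. Cache (LRU->MRU): [peach bat hen]
Total: 14 hits, 7 misses, 4 evictions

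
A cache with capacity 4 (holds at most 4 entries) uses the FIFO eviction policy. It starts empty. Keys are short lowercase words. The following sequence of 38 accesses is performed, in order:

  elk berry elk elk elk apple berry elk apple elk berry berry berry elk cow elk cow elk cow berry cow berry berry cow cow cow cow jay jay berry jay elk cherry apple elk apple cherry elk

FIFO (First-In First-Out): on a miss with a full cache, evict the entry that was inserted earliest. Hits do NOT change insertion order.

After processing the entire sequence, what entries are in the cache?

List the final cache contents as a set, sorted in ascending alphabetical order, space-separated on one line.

Answer: apple cherry elk jay

Derivation:
FIFO simulation (capacity=4):
  1. access elk: MISS. Cache (old->new): [elk]
  2. access berry: MISS. Cache (old->new): [elk berry]
  3. access elk: HIT. Cache (old->new): [elk berry]
  4. access elk: HIT. Cache (old->new): [elk berry]
  5. access elk: HIT. Cache (old->new): [elk berry]
  6. access apple: MISS. Cache (old->new): [elk berry apple]
  7. access berry: HIT. Cache (old->new): [elk berry apple]
  8. access elk: HIT. Cache (old->new): [elk berry apple]
  9. access apple: HIT. Cache (old->new): [elk berry apple]
  10. access elk: HIT. Cache (old->new): [elk berry apple]
  11. access berry: HIT. Cache (old->new): [elk berry apple]
  12. access berry: HIT. Cache (old->new): [elk berry apple]
  13. access berry: HIT. Cache (old->new): [elk berry apple]
  14. access elk: HIT. Cache (old->new): [elk berry apple]
  15. access cow: MISS. Cache (old->new): [elk berry apple cow]
  16. access elk: HIT. Cache (old->new): [elk berry apple cow]
  17. access cow: HIT. Cache (old->new): [elk berry apple cow]
  18. access elk: HIT. Cache (old->new): [elk berry apple cow]
  19. access cow: HIT. Cache (old->new): [elk berry apple cow]
  20. access berry: HIT. Cache (old->new): [elk berry apple cow]
  21. access cow: HIT. Cache (old->new): [elk berry apple cow]
  22. access berry: HIT. Cache (old->new): [elk berry apple cow]
  23. access berry: HIT. Cache (old->new): [elk berry apple cow]
  24. access cow: HIT. Cache (old->new): [elk berry apple cow]
  25. access cow: HIT. Cache (old->new): [elk berry apple cow]
  26. access cow: HIT. Cache (old->new): [elk berry apple cow]
  27. access cow: HIT. Cache (old->new): [elk berry apple cow]
  28. access jay: MISS, evict elk. Cache (old->new): [berry apple cow jay]
  29. access jay: HIT. Cache (old->new): [berry apple cow jay]
  30. access berry: HIT. Cache (old->new): [berry apple cow jay]
  31. access jay: HIT. Cache (old->new): [berry apple cow jay]
  32. access elk: MISS, evict berry. Cache (old->new): [apple cow jay elk]
  33. access cherry: MISS, evict apple. Cache (old->new): [cow jay elk cherry]
  34. access apple: MISS, evict cow. Cache (old->new): [jay elk cherry apple]
  35. access elk: HIT. Cache (old->new): [jay elk cherry apple]
  36. access apple: HIT. Cache (old->new): [jay elk cherry apple]
  37. access cherry: HIT. Cache (old->new): [jay elk cherry apple]
  38. access elk: HIT. Cache (old->new): [jay elk cherry apple]
Total: 30 hits, 8 misses, 4 evictions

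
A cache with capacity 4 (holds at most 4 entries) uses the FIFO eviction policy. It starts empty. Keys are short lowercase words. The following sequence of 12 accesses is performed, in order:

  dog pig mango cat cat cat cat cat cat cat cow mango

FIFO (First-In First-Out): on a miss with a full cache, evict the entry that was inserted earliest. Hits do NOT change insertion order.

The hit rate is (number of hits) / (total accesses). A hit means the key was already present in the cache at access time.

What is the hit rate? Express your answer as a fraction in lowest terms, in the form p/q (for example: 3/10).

FIFO simulation (capacity=4):
  1. access dog: MISS. Cache (old->new): [dog]
  2. access pig: MISS. Cache (old->new): [dog pig]
  3. access mango: MISS. Cache (old->new): [dog pig mango]
  4. access cat: MISS. Cache (old->new): [dog pig mango cat]
  5. access cat: HIT. Cache (old->new): [dog pig mango cat]
  6. access cat: HIT. Cache (old->new): [dog pig mango cat]
  7. access cat: HIT. Cache (old->new): [dog pig mango cat]
  8. access cat: HIT. Cache (old->new): [dog pig mango cat]
  9. access cat: HIT. Cache (old->new): [dog pig mango cat]
  10. access cat: HIT. Cache (old->new): [dog pig mango cat]
  11. access cow: MISS, evict dog. Cache (old->new): [pig mango cat cow]
  12. access mango: HIT. Cache (old->new): [pig mango cat cow]
Total: 7 hits, 5 misses, 1 evictions

Hit rate = 7/12

Answer: 7/12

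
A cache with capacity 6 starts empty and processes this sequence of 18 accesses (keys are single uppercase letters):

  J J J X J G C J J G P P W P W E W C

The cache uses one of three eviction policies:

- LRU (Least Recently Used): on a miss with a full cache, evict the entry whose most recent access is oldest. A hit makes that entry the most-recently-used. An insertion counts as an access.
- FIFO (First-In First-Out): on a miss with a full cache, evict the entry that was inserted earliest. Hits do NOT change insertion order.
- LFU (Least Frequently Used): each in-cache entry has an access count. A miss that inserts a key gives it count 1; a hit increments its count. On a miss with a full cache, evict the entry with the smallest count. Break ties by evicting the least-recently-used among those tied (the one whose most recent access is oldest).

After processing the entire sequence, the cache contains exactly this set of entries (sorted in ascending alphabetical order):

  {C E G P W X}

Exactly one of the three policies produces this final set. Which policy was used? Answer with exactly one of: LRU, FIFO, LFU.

Answer: FIFO

Derivation:
Simulating under each policy and comparing final sets:
  LRU: final set = {C E G J P W} -> differs
  FIFO: final set = {C E G P W X} -> MATCHES target
  LFU: final set = {C E G J P W} -> differs
Only FIFO produces the target set.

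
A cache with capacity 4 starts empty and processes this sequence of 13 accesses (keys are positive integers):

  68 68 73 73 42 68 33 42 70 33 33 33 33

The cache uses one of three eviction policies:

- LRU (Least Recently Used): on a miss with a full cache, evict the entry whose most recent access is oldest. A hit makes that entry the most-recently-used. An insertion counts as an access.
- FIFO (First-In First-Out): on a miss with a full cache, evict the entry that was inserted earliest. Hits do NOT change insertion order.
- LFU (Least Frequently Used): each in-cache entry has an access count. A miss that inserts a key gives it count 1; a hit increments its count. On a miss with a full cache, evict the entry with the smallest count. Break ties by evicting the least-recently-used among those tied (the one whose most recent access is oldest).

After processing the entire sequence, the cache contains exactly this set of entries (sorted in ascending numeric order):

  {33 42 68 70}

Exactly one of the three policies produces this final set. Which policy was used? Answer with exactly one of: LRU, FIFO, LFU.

Answer: LRU

Derivation:
Simulating under each policy and comparing final sets:
  LRU: final set = {33 42 68 70} -> MATCHES target
  FIFO: final set = {33 42 70 73} -> differs
  LFU: final set = {33 42 68 73} -> differs
Only LRU produces the target set.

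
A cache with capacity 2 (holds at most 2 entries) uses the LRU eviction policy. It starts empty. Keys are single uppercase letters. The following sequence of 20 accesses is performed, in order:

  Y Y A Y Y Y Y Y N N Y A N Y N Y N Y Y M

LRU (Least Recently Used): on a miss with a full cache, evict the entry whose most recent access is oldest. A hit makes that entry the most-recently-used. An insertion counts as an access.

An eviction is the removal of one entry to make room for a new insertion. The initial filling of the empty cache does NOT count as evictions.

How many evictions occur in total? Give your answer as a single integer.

Answer: 5

Derivation:
LRU simulation (capacity=2):
  1. access Y: MISS. Cache (LRU->MRU): [Y]
  2. access Y: HIT. Cache (LRU->MRU): [Y]
  3. access A: MISS. Cache (LRU->MRU): [Y A]
  4. access Y: HIT. Cache (LRU->MRU): [A Y]
  5. access Y: HIT. Cache (LRU->MRU): [A Y]
  6. access Y: HIT. Cache (LRU->MRU): [A Y]
  7. access Y: HIT. Cache (LRU->MRU): [A Y]
  8. access Y: HIT. Cache (LRU->MRU): [A Y]
  9. access N: MISS, evict A. Cache (LRU->MRU): [Y N]
  10. access N: HIT. Cache (LRU->MRU): [Y N]
  11. access Y: HIT. Cache (LRU->MRU): [N Y]
  12. access A: MISS, evict N. Cache (LRU->MRU): [Y A]
  13. access N: MISS, evict Y. Cache (LRU->MRU): [A N]
  14. access Y: MISS, evict A. Cache (LRU->MRU): [N Y]
  15. access N: HIT. Cache (LRU->MRU): [Y N]
  16. access Y: HIT. Cache (LRU->MRU): [N Y]
  17. access N: HIT. Cache (LRU->MRU): [Y N]
  18. access Y: HIT. Cache (LRU->MRU): [N Y]
  19. access Y: HIT. Cache (LRU->MRU): [N Y]
  20. access M: MISS, evict N. Cache (LRU->MRU): [Y M]
Total: 13 hits, 7 misses, 5 evictions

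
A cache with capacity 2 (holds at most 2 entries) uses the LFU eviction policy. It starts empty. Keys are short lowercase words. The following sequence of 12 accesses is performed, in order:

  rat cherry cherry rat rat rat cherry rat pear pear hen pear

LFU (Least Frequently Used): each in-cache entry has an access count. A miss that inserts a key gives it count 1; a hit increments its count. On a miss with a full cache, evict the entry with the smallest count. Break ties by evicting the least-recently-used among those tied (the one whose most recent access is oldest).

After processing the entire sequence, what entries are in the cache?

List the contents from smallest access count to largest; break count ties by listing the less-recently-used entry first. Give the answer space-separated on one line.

LFU simulation (capacity=2):
  1. access rat: MISS. Cache: [rat(c=1)]
  2. access cherry: MISS. Cache: [rat(c=1) cherry(c=1)]
  3. access cherry: HIT, count now 2. Cache: [rat(c=1) cherry(c=2)]
  4. access rat: HIT, count now 2. Cache: [cherry(c=2) rat(c=2)]
  5. access rat: HIT, count now 3. Cache: [cherry(c=2) rat(c=3)]
  6. access rat: HIT, count now 4. Cache: [cherry(c=2) rat(c=4)]
  7. access cherry: HIT, count now 3. Cache: [cherry(c=3) rat(c=4)]
  8. access rat: HIT, count now 5. Cache: [cherry(c=3) rat(c=5)]
  9. access pear: MISS, evict cherry(c=3). Cache: [pear(c=1) rat(c=5)]
  10. access pear: HIT, count now 2. Cache: [pear(c=2) rat(c=5)]
  11. access hen: MISS, evict pear(c=2). Cache: [hen(c=1) rat(c=5)]
  12. access pear: MISS, evict hen(c=1). Cache: [pear(c=1) rat(c=5)]
Total: 7 hits, 5 misses, 3 evictions

Answer: pear rat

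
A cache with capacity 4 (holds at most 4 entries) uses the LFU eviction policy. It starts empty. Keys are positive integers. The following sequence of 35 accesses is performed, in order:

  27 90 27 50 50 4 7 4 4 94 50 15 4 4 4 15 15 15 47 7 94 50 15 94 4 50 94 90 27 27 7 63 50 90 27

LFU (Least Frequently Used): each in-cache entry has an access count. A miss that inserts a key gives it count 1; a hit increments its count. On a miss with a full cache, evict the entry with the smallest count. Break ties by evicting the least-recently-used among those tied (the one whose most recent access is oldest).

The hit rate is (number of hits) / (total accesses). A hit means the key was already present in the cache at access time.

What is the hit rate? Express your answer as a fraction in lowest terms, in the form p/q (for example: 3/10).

LFU simulation (capacity=4):
  1. access 27: MISS. Cache: [27(c=1)]
  2. access 90: MISS. Cache: [27(c=1) 90(c=1)]
  3. access 27: HIT, count now 2. Cache: [90(c=1) 27(c=2)]
  4. access 50: MISS. Cache: [90(c=1) 50(c=1) 27(c=2)]
  5. access 50: HIT, count now 2. Cache: [90(c=1) 27(c=2) 50(c=2)]
  6. access 4: MISS. Cache: [90(c=1) 4(c=1) 27(c=2) 50(c=2)]
  7. access 7: MISS, evict 90(c=1). Cache: [4(c=1) 7(c=1) 27(c=2) 50(c=2)]
  8. access 4: HIT, count now 2. Cache: [7(c=1) 27(c=2) 50(c=2) 4(c=2)]
  9. access 4: HIT, count now 3. Cache: [7(c=1) 27(c=2) 50(c=2) 4(c=3)]
  10. access 94: MISS, evict 7(c=1). Cache: [94(c=1) 27(c=2) 50(c=2) 4(c=3)]
  11. access 50: HIT, count now 3. Cache: [94(c=1) 27(c=2) 4(c=3) 50(c=3)]
  12. access 15: MISS, evict 94(c=1). Cache: [15(c=1) 27(c=2) 4(c=3) 50(c=3)]
  13. access 4: HIT, count now 4. Cache: [15(c=1) 27(c=2) 50(c=3) 4(c=4)]
  14. access 4: HIT, count now 5. Cache: [15(c=1) 27(c=2) 50(c=3) 4(c=5)]
  15. access 4: HIT, count now 6. Cache: [15(c=1) 27(c=2) 50(c=3) 4(c=6)]
  16. access 15: HIT, count now 2. Cache: [27(c=2) 15(c=2) 50(c=3) 4(c=6)]
  17. access 15: HIT, count now 3. Cache: [27(c=2) 50(c=3) 15(c=3) 4(c=6)]
  18. access 15: HIT, count now 4. Cache: [27(c=2) 50(c=3) 15(c=4) 4(c=6)]
  19. access 47: MISS, evict 27(c=2). Cache: [47(c=1) 50(c=3) 15(c=4) 4(c=6)]
  20. access 7: MISS, evict 47(c=1). Cache: [7(c=1) 50(c=3) 15(c=4) 4(c=6)]
  21. access 94: MISS, evict 7(c=1). Cache: [94(c=1) 50(c=3) 15(c=4) 4(c=6)]
  22. access 50: HIT, count now 4. Cache: [94(c=1) 15(c=4) 50(c=4) 4(c=6)]
  23. access 15: HIT, count now 5. Cache: [94(c=1) 50(c=4) 15(c=5) 4(c=6)]
  24. access 94: HIT, count now 2. Cache: [94(c=2) 50(c=4) 15(c=5) 4(c=6)]
  25. access 4: HIT, count now 7. Cache: [94(c=2) 50(c=4) 15(c=5) 4(c=7)]
  26. access 50: HIT, count now 5. Cache: [94(c=2) 15(c=5) 50(c=5) 4(c=7)]
  27. access 94: HIT, count now 3. Cache: [94(c=3) 15(c=5) 50(c=5) 4(c=7)]
  28. access 90: MISS, evict 94(c=3). Cache: [90(c=1) 15(c=5) 50(c=5) 4(c=7)]
  29. access 27: MISS, evict 90(c=1). Cache: [27(c=1) 15(c=5) 50(c=5) 4(c=7)]
  30. access 27: HIT, count now 2. Cache: [27(c=2) 15(c=5) 50(c=5) 4(c=7)]
  31. access 7: MISS, evict 27(c=2). Cache: [7(c=1) 15(c=5) 50(c=5) 4(c=7)]
  32. access 63: MISS, evict 7(c=1). Cache: [63(c=1) 15(c=5) 50(c=5) 4(c=7)]
  33. access 50: HIT, count now 6. Cache: [63(c=1) 15(c=5) 50(c=6) 4(c=7)]
  34. access 90: MISS, evict 63(c=1). Cache: [90(c=1) 15(c=5) 50(c=6) 4(c=7)]
  35. access 27: MISS, evict 90(c=1). Cache: [27(c=1) 15(c=5) 50(c=6) 4(c=7)]
Total: 19 hits, 16 misses, 12 evictions

Hit rate = 19/35

Answer: 19/35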